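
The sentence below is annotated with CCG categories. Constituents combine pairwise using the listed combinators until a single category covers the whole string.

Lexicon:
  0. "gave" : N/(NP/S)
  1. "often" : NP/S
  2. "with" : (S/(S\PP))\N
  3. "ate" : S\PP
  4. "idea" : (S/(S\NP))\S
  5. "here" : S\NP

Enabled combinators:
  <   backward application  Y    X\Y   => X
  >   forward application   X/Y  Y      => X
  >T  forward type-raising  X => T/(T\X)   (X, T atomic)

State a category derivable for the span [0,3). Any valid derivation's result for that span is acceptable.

[0,6] S   >
  [0,5] S/(S\NP)   <
    [0,4] S   >
      [0,3] S/(S\PP)   <
        [0,2] N   >
          [0,1] "gave" : N/(NP/S)
          [1,2] "often" : NP/S
        [2,3] "with" : (S/(S\PP))\N
      [3,4] "ate" : S\PP
    [4,5] "idea" : (S/(S\NP))\S
  [5,6] "here" : S\NP

S/(S\PP)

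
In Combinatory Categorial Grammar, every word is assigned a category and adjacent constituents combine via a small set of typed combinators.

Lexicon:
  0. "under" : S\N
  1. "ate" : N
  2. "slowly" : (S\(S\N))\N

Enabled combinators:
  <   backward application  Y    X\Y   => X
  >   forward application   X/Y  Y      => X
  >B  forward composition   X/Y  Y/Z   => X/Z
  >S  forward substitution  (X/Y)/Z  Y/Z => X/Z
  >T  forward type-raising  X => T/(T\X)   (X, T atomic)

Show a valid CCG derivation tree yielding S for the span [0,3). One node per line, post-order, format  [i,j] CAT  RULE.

[0,1] S\N  lex  "under"
[1,2] N  lex  "ate"
[2,3] (S\(S\N))\N  lex  "slowly"
[1,3] S\(S\N)  <  k=2
[0,3] S  <  k=1

[0,3] S   <
  [0,1] "under" : S\N
  [1,3] S\(S\N)   <
    [1,2] "ate" : N
    [2,3] "slowly" : (S\(S\N))\N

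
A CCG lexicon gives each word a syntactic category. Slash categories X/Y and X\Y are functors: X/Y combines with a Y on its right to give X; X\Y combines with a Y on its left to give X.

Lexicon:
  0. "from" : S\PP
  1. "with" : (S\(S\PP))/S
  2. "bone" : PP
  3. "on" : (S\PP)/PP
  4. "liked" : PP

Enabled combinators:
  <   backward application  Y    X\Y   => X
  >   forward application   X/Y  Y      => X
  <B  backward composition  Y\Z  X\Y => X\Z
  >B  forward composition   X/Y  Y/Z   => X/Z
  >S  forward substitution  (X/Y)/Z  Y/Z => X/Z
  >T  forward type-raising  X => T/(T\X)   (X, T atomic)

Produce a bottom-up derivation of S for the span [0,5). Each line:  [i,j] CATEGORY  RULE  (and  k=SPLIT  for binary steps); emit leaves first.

[0,5] S   <
  [0,1] "from" : S\PP
  [1,5] S\(S\PP)   >
    [1,2] "with" : (S\(S\PP))/S
    [2,5] S   >
      [2,3] S/(S\PP)   >T
        [2,3] "bone" : PP
      [3,5] S\PP   >
        [3,4] "on" : (S\PP)/PP
        [4,5] "liked" : PP

[0,1] S\PP  lex  "from"
[1,2] (S\(S\PP))/S  lex  "with"
[2,3] PP  lex  "bone"
[2,3] S/(S\PP)  >T
[3,4] (S\PP)/PP  lex  "on"
[4,5] PP  lex  "liked"
[3,5] S\PP  >  k=4
[2,5] S  >  k=3
[1,5] S\(S\PP)  >  k=2
[0,5] S  <  k=1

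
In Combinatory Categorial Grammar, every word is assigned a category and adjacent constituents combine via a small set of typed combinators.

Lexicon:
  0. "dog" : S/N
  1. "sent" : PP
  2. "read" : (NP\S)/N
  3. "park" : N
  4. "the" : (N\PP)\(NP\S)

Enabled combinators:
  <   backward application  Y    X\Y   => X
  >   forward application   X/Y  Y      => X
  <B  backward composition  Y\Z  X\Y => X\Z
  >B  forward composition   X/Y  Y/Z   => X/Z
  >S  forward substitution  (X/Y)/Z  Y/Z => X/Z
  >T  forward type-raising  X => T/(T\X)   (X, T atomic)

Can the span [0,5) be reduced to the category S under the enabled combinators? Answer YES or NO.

[0,5] S   >
  [0,1] "dog" : S/N
  [1,5] N   <
    [1,2] "sent" : PP
    [2,5] N\PP   <
      [2,4] NP\S   >
        [2,3] "read" : (NP\S)/N
        [3,4] "park" : N
      [4,5] "the" : (N\PP)\(NP\S)

YES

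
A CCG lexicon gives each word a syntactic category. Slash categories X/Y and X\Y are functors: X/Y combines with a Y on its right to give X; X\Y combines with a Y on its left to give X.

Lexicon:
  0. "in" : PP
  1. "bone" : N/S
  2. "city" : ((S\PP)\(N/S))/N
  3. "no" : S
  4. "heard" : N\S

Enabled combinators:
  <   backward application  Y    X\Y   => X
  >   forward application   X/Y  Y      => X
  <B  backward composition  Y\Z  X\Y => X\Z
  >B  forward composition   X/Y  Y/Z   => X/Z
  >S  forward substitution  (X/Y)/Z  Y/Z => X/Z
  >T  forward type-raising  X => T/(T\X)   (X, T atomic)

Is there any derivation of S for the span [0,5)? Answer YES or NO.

[0,5] S   <
  [0,1] "in" : PP
  [1,5] S\PP   <
    [1,2] "bone" : N/S
    [2,5] (S\PP)\(N/S)   >
      [2,3] "city" : ((S\PP)\(N/S))/N
      [3,5] N   <
        [3,4] "no" : S
        [4,5] "heard" : N\S

YES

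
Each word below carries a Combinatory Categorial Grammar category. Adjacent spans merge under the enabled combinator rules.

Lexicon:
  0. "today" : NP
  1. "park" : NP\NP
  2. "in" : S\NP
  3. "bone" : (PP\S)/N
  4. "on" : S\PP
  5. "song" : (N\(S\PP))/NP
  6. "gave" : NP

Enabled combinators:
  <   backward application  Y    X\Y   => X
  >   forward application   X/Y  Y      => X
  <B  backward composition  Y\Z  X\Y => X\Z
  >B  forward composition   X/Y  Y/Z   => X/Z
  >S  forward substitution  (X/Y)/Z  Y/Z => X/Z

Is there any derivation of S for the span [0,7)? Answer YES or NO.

NO

NP NP\NP S\NP (PP\S)/N S\PP (N\(S\PP))/NP NP
CKY chart[0,7] = {PP}; S ∉ chart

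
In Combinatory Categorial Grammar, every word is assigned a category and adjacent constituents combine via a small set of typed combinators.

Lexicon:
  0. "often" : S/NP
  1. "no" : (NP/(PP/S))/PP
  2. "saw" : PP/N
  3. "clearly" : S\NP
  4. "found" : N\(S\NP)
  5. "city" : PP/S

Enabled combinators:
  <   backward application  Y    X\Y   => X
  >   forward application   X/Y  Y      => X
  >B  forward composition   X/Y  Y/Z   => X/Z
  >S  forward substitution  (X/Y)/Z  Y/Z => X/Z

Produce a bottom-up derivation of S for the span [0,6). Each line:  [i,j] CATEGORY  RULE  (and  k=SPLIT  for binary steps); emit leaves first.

[0,1] S/NP  lex  "often"
[1,2] (NP/(PP/S))/PP  lex  "no"
[2,3] PP/N  lex  "saw"
[3,4] S\NP  lex  "clearly"
[4,5] N\(S\NP)  lex  "found"
[3,5] N  <  k=4
[2,5] PP  >  k=3
[1,5] NP/(PP/S)  >  k=2
[5,6] PP/S  lex  "city"
[1,6] NP  >  k=5
[0,6] S  >  k=1

[0,6] S   >
  [0,1] "often" : S/NP
  [1,6] NP   >
    [1,5] NP/(PP/S)   >
      [1,2] "no" : (NP/(PP/S))/PP
      [2,5] PP   >
        [2,3] "saw" : PP/N
        [3,5] N   <
          [3,4] "clearly" : S\NP
          [4,5] "found" : N\(S\NP)
    [5,6] "city" : PP/S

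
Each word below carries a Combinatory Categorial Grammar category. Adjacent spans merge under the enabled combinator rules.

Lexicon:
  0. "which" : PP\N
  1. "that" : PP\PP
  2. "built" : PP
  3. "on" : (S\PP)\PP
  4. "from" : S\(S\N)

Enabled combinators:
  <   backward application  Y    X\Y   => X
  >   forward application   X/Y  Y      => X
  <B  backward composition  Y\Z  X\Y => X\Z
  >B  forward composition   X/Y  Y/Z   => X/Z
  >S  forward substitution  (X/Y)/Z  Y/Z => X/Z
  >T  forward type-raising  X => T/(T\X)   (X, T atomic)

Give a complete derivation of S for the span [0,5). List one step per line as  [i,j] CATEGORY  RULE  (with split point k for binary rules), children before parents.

[0,1] PP\N  lex  "which"
[1,2] PP\PP  lex  "that"
[0,2] PP\N  <B  k=1
[2,3] PP  lex  "built"
[3,4] (S\PP)\PP  lex  "on"
[2,4] S\PP  <  k=3
[0,4] S\N  <B  k=2
[4,5] S\(S\N)  lex  "from"
[0,5] S  <  k=4

[0,5] S   <
  [0,4] S\N   <B
    [0,2] PP\N   <B
      [0,1] "which" : PP\N
      [1,2] "that" : PP\PP
    [2,4] S\PP   <
      [2,3] "built" : PP
      [3,4] "on" : (S\PP)\PP
  [4,5] "from" : S\(S\N)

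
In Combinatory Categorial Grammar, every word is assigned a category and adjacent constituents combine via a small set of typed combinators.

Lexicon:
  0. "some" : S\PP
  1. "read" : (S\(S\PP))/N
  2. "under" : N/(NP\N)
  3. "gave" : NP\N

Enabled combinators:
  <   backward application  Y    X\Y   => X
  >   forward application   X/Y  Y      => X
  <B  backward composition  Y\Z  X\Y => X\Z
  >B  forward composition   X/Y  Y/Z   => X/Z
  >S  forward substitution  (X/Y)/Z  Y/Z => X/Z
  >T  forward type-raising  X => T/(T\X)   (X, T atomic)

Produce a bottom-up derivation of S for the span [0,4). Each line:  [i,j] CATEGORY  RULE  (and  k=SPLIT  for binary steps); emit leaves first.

[0,1] S\PP  lex  "some"
[1,2] (S\(S\PP))/N  lex  "read"
[2,3] N/(NP\N)  lex  "under"
[3,4] NP\N  lex  "gave"
[2,4] N  >  k=3
[1,4] S\(S\PP)  >  k=2
[0,4] S  <  k=1

[0,4] S   <
  [0,1] "some" : S\PP
  [1,4] S\(S\PP)   >
    [1,2] "read" : (S\(S\PP))/N
    [2,4] N   >
      [2,3] "under" : N/(NP\N)
      [3,4] "gave" : NP\N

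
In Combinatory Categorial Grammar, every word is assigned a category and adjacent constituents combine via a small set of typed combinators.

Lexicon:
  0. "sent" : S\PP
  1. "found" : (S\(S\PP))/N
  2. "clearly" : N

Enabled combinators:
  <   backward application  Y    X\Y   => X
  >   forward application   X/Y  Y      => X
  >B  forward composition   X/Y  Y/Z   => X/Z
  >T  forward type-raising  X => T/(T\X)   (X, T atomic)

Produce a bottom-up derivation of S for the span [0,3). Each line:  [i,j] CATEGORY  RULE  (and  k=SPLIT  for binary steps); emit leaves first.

[0,1] S\PP  lex  "sent"
[1,2] (S\(S\PP))/N  lex  "found"
[2,3] N  lex  "clearly"
[1,3] S\(S\PP)  >  k=2
[0,3] S  <  k=1

[0,3] S   <
  [0,1] "sent" : S\PP
  [1,3] S\(S\PP)   >
    [1,2] "found" : (S\(S\PP))/N
    [2,3] "clearly" : N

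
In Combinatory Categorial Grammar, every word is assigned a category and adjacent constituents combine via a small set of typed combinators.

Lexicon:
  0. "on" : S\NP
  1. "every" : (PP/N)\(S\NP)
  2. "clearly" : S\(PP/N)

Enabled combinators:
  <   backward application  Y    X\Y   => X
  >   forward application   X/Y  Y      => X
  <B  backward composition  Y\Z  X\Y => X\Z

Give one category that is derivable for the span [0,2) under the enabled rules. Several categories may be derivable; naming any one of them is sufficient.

[0,3] S   <
  [0,2] PP/N   <
    [0,1] "on" : S\NP
    [1,2] "every" : (PP/N)\(S\NP)
  [2,3] "clearly" : S\(PP/N)

PP/N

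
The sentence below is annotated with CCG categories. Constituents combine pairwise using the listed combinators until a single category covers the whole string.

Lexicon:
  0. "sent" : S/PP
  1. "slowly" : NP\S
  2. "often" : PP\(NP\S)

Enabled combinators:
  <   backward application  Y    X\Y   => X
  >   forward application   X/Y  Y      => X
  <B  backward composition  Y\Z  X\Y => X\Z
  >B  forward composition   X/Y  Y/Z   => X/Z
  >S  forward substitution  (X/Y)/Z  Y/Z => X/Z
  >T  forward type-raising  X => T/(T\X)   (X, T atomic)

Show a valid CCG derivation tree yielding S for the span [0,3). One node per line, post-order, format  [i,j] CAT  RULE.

[0,1] S/PP  lex  "sent"
[1,2] NP\S  lex  "slowly"
[2,3] PP\(NP\S)  lex  "often"
[1,3] PP  <  k=2
[0,3] S  >  k=1

[0,3] S   >
  [0,1] "sent" : S/PP
  [1,3] PP   <
    [1,2] "slowly" : NP\S
    [2,3] "often" : PP\(NP\S)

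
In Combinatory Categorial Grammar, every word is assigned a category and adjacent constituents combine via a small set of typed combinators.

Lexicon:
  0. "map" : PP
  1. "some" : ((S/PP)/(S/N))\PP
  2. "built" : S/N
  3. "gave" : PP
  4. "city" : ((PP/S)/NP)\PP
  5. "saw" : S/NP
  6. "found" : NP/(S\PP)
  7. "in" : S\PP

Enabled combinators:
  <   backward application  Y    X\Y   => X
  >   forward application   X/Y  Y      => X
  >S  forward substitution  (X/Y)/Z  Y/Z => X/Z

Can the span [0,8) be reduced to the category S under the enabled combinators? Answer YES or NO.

[0,8] S   >
  [0,3] S/PP   >
    [0,2] (S/PP)/(S/N)   <
      [0,1] "map" : PP
      [1,2] "some" : ((S/PP)/(S/N))\PP
    [2,3] "built" : S/N
  [3,8] PP   >
    [3,6] PP/NP   >S
      [3,5] (PP/S)/NP   <
        [3,4] "gave" : PP
        [4,5] "city" : ((PP/S)/NP)\PP
      [5,6] "saw" : S/NP
    [6,8] NP   >
      [6,7] "found" : NP/(S\PP)
      [7,8] "in" : S\PP

YES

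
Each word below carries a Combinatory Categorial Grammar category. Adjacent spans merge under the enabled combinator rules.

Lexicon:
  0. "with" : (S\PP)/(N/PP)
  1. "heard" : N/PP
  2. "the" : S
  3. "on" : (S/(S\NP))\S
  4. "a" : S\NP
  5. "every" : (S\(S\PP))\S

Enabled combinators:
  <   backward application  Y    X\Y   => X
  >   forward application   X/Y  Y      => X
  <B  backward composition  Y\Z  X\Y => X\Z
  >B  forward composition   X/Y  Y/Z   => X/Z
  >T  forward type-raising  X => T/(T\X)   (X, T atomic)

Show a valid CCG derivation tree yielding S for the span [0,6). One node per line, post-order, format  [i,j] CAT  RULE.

[0,1] (S\PP)/(N/PP)  lex  "with"
[1,2] N/PP  lex  "heard"
[0,2] S\PP  >  k=1
[2,3] S  lex  "the"
[3,4] (S/(S\NP))\S  lex  "on"
[2,4] S/(S\NP)  <  k=3
[4,5] S\NP  lex  "a"
[2,5] S  >  k=4
[5,6] (S\(S\PP))\S  lex  "every"
[2,6] S\(S\PP)  <  k=5
[0,6] S  <  k=2

[0,6] S   <
  [0,2] S\PP   >
    [0,1] "with" : (S\PP)/(N/PP)
    [1,2] "heard" : N/PP
  [2,6] S\(S\PP)   <
    [2,5] S   >
      [2,4] S/(S\NP)   <
        [2,3] "the" : S
        [3,4] "on" : (S/(S\NP))\S
      [4,5] "a" : S\NP
    [5,6] "every" : (S\(S\PP))\S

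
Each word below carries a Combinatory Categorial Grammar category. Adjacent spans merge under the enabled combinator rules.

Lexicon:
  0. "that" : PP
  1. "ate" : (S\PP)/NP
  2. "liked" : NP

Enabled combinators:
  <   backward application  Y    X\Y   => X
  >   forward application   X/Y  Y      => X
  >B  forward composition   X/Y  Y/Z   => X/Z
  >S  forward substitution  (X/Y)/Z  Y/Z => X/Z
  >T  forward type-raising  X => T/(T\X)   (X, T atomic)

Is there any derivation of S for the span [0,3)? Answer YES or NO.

YES

[0,3] S   >
  [0,1] S/(S\PP)   >T
    [0,1] "that" : PP
  [1,3] S\PP   >
    [1,2] "ate" : (S\PP)/NP
    [2,3] "liked" : NP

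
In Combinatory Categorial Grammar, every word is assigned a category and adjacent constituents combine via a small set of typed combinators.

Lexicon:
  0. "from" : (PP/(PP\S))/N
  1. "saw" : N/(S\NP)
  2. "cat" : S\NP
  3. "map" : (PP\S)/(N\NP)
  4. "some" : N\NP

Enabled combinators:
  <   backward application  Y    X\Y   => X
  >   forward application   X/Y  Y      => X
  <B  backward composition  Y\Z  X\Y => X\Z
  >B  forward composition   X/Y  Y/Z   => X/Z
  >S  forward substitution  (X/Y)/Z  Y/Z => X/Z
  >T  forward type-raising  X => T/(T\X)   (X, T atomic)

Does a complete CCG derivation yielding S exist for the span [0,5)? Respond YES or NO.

(PP/(PP\S))/N N/(S\NP) S\NP (PP\S)/(N\NP) N\NP
CKY chart[0,5] = {N/(N\PP), NP/(NP\PP), PP, PP/(PP\PP), S/(S\PP)}; S ∉ chart

NO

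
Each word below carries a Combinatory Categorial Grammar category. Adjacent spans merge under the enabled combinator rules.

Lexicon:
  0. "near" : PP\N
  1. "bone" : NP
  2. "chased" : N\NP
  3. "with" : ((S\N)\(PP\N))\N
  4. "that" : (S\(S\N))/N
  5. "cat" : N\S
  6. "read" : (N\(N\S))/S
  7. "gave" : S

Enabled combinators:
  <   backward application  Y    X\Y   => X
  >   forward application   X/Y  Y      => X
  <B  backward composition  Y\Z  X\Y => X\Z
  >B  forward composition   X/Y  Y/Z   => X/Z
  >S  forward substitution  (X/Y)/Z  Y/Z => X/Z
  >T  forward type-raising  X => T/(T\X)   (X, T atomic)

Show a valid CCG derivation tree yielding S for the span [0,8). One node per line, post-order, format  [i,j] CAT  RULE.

[0,8] S   <
  [0,4] S\N   <
    [0,1] "near" : PP\N
    [1,4] (S\N)\(PP\N)   <
      [1,3] N   <
        [1,2] "bone" : NP
        [2,3] "chased" : N\NP
      [3,4] "with" : ((S\N)\(PP\N))\N
  [4,8] S\(S\N)   >
    [4,5] "that" : (S\(S\N))/N
    [5,8] N   <
      [5,6] "cat" : N\S
      [6,8] N\(N\S)   >
        [6,7] "read" : (N\(N\S))/S
        [7,8] "gave" : S

[0,1] PP\N  lex  "near"
[1,2] NP  lex  "bone"
[2,3] N\NP  lex  "chased"
[1,3] N  <  k=2
[3,4] ((S\N)\(PP\N))\N  lex  "with"
[1,4] (S\N)\(PP\N)  <  k=3
[0,4] S\N  <  k=1
[4,5] (S\(S\N))/N  lex  "that"
[5,6] N\S  lex  "cat"
[6,7] (N\(N\S))/S  lex  "read"
[7,8] S  lex  "gave"
[6,8] N\(N\S)  >  k=7
[5,8] N  <  k=6
[4,8] S\(S\N)  >  k=5
[0,8] S  <  k=4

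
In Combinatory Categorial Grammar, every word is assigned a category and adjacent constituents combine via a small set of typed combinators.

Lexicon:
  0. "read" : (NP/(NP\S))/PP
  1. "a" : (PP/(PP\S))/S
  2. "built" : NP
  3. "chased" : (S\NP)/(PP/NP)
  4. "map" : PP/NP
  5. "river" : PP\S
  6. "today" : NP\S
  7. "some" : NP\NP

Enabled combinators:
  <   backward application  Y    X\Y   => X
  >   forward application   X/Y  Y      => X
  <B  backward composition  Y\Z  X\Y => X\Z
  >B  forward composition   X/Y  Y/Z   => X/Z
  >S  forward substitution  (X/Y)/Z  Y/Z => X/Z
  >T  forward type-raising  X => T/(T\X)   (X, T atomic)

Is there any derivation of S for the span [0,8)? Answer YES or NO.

(NP/(NP\S))/PP (PP/(PP\S))/S NP (S\NP)/(PP/NP) PP/NP PP\S NP\S NP\NP
CKY chart[0,8] = {N/(N\NP), NP, NP/(NP\NP), PP/(PP\NP), S/(S\NP)}; S ∉ chart

NO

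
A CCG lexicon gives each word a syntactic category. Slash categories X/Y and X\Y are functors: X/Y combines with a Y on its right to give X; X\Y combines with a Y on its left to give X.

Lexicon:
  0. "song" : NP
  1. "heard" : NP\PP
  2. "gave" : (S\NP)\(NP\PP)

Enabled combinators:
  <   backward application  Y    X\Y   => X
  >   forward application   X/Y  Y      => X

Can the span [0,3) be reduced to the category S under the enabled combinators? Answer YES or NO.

YES

[0,3] S   <
  [0,1] "song" : NP
  [1,3] S\NP   <
    [1,2] "heard" : NP\PP
    [2,3] "gave" : (S\NP)\(NP\PP)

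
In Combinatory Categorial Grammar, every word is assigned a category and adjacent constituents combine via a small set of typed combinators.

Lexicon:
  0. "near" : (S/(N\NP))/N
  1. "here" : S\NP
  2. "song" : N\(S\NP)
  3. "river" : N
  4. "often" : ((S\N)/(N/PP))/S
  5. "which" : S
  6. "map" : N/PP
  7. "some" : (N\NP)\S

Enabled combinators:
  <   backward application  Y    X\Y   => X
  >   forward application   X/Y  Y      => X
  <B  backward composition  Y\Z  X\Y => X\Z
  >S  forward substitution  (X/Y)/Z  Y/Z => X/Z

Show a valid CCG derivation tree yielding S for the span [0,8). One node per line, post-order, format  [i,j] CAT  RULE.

[0,8] S   >
  [0,3] S/(N\NP)   >
    [0,1] "near" : (S/(N\NP))/N
    [1,3] N   <
      [1,2] "here" : S\NP
      [2,3] "song" : N\(S\NP)
  [3,8] N\NP   <
    [3,7] S   <
      [3,4] "river" : N
      [4,7] S\N   >
        [4,6] (S\N)/(N/PP)   >
          [4,5] "often" : ((S\N)/(N/PP))/S
          [5,6] "which" : S
        [6,7] "map" : N/PP
    [7,8] "some" : (N\NP)\S

[0,1] (S/(N\NP))/N  lex  "near"
[1,2] S\NP  lex  "here"
[2,3] N\(S\NP)  lex  "song"
[1,3] N  <  k=2
[0,3] S/(N\NP)  >  k=1
[3,4] N  lex  "river"
[4,5] ((S\N)/(N/PP))/S  lex  "often"
[5,6] S  lex  "which"
[4,6] (S\N)/(N/PP)  >  k=5
[6,7] N/PP  lex  "map"
[4,7] S\N  >  k=6
[3,7] S  <  k=4
[7,8] (N\NP)\S  lex  "some"
[3,8] N\NP  <  k=7
[0,8] S  >  k=3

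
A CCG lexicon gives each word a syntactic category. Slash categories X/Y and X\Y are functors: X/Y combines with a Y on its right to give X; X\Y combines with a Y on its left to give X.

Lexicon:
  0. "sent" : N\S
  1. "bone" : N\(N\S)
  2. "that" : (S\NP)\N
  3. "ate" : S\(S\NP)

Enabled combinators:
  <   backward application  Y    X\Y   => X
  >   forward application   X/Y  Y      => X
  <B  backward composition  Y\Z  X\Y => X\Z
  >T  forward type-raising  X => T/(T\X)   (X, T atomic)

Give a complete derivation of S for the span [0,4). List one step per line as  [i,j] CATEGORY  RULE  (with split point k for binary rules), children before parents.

[0,4] S   <
  [0,3] S\NP   <
    [0,2] N   <
      [0,1] "sent" : N\S
      [1,2] "bone" : N\(N\S)
    [2,3] "that" : (S\NP)\N
  [3,4] "ate" : S\(S\NP)

[0,1] N\S  lex  "sent"
[1,2] N\(N\S)  lex  "bone"
[0,2] N  <  k=1
[2,3] (S\NP)\N  lex  "that"
[0,3] S\NP  <  k=2
[3,4] S\(S\NP)  lex  "ate"
[0,4] S  <  k=3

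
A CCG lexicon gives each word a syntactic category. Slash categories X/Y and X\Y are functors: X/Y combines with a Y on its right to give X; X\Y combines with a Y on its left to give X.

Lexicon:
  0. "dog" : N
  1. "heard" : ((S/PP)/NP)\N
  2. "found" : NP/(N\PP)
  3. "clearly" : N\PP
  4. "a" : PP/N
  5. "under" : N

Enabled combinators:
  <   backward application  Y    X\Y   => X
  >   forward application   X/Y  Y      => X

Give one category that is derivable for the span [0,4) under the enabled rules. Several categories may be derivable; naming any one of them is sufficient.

S/PP

[0,6] S   >
  [0,4] S/PP   >
    [0,2] (S/PP)/NP   <
      [0,1] "dog" : N
      [1,2] "heard" : ((S/PP)/NP)\N
    [2,4] NP   >
      [2,3] "found" : NP/(N\PP)
      [3,4] "clearly" : N\PP
  [4,6] PP   >
    [4,5] "a" : PP/N
    [5,6] "under" : N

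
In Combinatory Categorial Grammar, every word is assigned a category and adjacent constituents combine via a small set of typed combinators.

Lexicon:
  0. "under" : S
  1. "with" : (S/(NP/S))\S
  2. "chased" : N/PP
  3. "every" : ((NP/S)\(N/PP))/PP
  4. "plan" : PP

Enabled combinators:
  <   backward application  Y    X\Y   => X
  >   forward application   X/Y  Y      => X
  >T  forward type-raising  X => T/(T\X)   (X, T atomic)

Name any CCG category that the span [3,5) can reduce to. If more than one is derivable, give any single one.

[0,5] S   >
  [0,2] S/(NP/S)   <
    [0,1] "under" : S
    [1,2] "with" : (S/(NP/S))\S
  [2,5] NP/S   <
    [2,3] "chased" : N/PP
    [3,5] (NP/S)\(N/PP)   >
      [3,4] "every" : ((NP/S)\(N/PP))/PP
      [4,5] "plan" : PP

(NP/S)\(N/PP)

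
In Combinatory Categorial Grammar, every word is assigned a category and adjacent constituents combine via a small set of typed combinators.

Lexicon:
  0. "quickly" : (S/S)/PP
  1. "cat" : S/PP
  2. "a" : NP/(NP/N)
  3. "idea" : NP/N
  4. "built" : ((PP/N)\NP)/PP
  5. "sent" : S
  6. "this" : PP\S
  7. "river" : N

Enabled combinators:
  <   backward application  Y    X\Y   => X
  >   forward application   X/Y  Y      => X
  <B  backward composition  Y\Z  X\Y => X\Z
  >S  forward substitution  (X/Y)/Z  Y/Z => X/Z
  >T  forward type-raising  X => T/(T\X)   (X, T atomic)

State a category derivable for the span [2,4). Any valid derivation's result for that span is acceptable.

NP

[0,8] S   >
  [0,2] S/PP   >S
    [0,1] "quickly" : (S/S)/PP
    [1,2] "cat" : S/PP
  [2,8] PP   >
    [2,7] PP/N   <
      [2,4] NP   >
        [2,3] "a" : NP/(NP/N)
        [3,4] "idea" : NP/N
      [4,7] (PP/N)\NP   >
        [4,5] "built" : ((PP/N)\NP)/PP
        [5,7] PP   <
          [5,6] "sent" : S
          [6,7] "this" : PP\S
    [7,8] "river" : N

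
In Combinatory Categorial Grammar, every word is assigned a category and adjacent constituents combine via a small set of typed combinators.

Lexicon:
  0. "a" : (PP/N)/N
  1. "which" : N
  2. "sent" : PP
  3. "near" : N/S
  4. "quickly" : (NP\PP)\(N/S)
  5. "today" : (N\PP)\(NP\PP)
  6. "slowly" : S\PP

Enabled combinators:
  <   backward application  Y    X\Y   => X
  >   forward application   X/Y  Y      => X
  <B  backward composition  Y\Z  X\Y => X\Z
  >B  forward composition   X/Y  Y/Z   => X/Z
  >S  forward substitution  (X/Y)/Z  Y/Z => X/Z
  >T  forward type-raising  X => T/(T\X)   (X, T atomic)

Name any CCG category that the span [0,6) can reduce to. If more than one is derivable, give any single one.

PP

[0,7] S   <
  [0,6] PP   >
    [0,2] PP/N   >
      [0,1] "a" : (PP/N)/N
      [1,2] "which" : N
    [2,6] N   >
      [2,3] N/(N\PP)   >T
        [2,3] "sent" : PP
      [3,6] N\PP   <
        [3,5] NP\PP   <
          [3,4] "near" : N/S
          [4,5] "quickly" : (NP\PP)\(N/S)
        [5,6] "today" : (N\PP)\(NP\PP)
  [6,7] "slowly" : S\PP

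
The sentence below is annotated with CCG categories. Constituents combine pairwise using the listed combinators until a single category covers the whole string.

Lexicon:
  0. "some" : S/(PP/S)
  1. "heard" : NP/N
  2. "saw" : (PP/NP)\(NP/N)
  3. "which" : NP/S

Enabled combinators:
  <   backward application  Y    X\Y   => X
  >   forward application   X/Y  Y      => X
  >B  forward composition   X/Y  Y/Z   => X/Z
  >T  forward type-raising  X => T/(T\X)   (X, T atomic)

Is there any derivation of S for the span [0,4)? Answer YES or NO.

[0,4] S   >
  [0,1] "some" : S/(PP/S)
  [1,4] PP/S   >B
    [1,3] PP/NP   <
      [1,2] "heard" : NP/N
      [2,3] "saw" : (PP/NP)\(NP/N)
    [3,4] "which" : NP/S

YES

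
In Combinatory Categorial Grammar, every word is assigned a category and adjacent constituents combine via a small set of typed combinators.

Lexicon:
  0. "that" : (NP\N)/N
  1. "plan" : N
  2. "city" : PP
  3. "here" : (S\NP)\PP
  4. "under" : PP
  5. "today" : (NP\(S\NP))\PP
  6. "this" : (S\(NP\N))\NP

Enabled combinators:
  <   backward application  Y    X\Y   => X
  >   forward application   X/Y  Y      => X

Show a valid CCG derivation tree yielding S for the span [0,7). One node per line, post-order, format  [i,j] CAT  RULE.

[0,7] S   <
  [0,2] NP\N   >
    [0,1] "that" : (NP\N)/N
    [1,2] "plan" : N
  [2,7] S\(NP\N)   <
    [2,6] NP   <
      [2,4] S\NP   <
        [2,3] "city" : PP
        [3,4] "here" : (S\NP)\PP
      [4,6] NP\(S\NP)   <
        [4,5] "under" : PP
        [5,6] "today" : (NP\(S\NP))\PP
    [6,7] "this" : (S\(NP\N))\NP

[0,1] (NP\N)/N  lex  "that"
[1,2] N  lex  "plan"
[0,2] NP\N  >  k=1
[2,3] PP  lex  "city"
[3,4] (S\NP)\PP  lex  "here"
[2,4] S\NP  <  k=3
[4,5] PP  lex  "under"
[5,6] (NP\(S\NP))\PP  lex  "today"
[4,6] NP\(S\NP)  <  k=5
[2,6] NP  <  k=4
[6,7] (S\(NP\N))\NP  lex  "this"
[2,7] S\(NP\N)  <  k=6
[0,7] S  <  k=2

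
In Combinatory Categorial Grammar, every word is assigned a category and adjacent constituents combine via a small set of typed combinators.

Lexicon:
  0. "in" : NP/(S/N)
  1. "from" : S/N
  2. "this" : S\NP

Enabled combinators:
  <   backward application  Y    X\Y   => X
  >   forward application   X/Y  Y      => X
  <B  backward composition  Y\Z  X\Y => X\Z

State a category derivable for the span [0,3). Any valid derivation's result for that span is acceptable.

S

[0,3] S   <
  [0,2] NP   >
    [0,1] "in" : NP/(S/N)
    [1,2] "from" : S/N
  [2,3] "this" : S\NP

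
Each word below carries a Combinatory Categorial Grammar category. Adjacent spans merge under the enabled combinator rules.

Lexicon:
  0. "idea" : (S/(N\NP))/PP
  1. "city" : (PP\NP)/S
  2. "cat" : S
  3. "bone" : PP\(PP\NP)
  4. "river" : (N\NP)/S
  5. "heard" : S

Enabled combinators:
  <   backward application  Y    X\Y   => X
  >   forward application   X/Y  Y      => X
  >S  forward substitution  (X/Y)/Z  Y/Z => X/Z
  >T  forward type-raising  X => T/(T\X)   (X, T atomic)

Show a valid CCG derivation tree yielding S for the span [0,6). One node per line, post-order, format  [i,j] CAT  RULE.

[0,1] (S/(N\NP))/PP  lex  "idea"
[1,2] (PP\NP)/S  lex  "city"
[2,3] S  lex  "cat"
[1,3] PP\NP  >  k=2
[3,4] PP\(PP\NP)  lex  "bone"
[1,4] PP  <  k=3
[0,4] S/(N\NP)  >  k=1
[4,5] (N\NP)/S  lex  "river"
[5,6] S  lex  "heard"
[4,6] N\NP  >  k=5
[0,6] S  >  k=4

[0,6] S   >
  [0,4] S/(N\NP)   >
    [0,1] "idea" : (S/(N\NP))/PP
    [1,4] PP   <
      [1,3] PP\NP   >
        [1,2] "city" : (PP\NP)/S
        [2,3] "cat" : S
      [3,4] "bone" : PP\(PP\NP)
  [4,6] N\NP   >
    [4,5] "river" : (N\NP)/S
    [5,6] "heard" : S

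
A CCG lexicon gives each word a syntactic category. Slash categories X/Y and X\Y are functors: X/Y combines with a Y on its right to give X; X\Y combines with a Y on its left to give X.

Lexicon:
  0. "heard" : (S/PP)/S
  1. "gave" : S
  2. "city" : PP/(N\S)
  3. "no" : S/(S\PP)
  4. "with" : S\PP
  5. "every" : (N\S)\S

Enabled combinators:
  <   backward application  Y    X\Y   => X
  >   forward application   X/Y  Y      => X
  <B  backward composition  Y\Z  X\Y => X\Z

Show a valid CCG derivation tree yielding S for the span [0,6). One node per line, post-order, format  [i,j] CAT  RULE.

[0,6] S   >
  [0,2] S/PP   >
    [0,1] "heard" : (S/PP)/S
    [1,2] "gave" : S
  [2,6] PP   >
    [2,3] "city" : PP/(N\S)
    [3,6] N\S   <
      [3,5] S   >
        [3,4] "no" : S/(S\PP)
        [4,5] "with" : S\PP
      [5,6] "every" : (N\S)\S

[0,1] (S/PP)/S  lex  "heard"
[1,2] S  lex  "gave"
[0,2] S/PP  >  k=1
[2,3] PP/(N\S)  lex  "city"
[3,4] S/(S\PP)  lex  "no"
[4,5] S\PP  lex  "with"
[3,5] S  >  k=4
[5,6] (N\S)\S  lex  "every"
[3,6] N\S  <  k=5
[2,6] PP  >  k=3
[0,6] S  >  k=2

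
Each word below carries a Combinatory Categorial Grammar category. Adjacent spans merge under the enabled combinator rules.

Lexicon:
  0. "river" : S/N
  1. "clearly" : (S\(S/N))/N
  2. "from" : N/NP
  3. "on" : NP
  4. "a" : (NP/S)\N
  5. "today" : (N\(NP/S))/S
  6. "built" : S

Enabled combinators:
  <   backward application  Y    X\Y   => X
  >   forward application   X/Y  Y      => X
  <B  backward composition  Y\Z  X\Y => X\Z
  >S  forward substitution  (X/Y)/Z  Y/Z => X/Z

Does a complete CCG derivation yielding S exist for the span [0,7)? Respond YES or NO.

YES

[0,7] S   <
  [0,1] "river" : S/N
  [1,7] S\(S/N)   >
    [1,2] "clearly" : (S\(S/N))/N
    [2,7] N   <
      [2,5] NP/S   <
        [2,4] N   >
          [2,3] "from" : N/NP
          [3,4] "on" : NP
        [4,5] "a" : (NP/S)\N
      [5,7] N\(NP/S)   >
        [5,6] "today" : (N\(NP/S))/S
        [6,7] "built" : S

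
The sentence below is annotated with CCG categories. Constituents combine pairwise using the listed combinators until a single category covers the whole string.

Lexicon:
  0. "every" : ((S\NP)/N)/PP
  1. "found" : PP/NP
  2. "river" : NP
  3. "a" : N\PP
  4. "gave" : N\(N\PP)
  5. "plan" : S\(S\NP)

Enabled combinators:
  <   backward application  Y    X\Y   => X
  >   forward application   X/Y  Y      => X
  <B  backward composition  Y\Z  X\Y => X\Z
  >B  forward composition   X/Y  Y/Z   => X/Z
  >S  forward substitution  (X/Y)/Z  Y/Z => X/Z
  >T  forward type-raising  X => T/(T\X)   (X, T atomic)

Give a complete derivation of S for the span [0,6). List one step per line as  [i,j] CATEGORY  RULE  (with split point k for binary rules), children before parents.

[0,1] ((S\NP)/N)/PP  lex  "every"
[1,2] PP/NP  lex  "found"
[2,3] NP  lex  "river"
[1,3] PP  >  k=2
[0,3] (S\NP)/N  >  k=1
[3,4] N\PP  lex  "a"
[4,5] N\(N\PP)  lex  "gave"
[3,5] N  <  k=4
[0,5] S\NP  >  k=3
[5,6] S\(S\NP)  lex  "plan"
[0,6] S  <  k=5

[0,6] S   <
  [0,5] S\NP   >
    [0,3] (S\NP)/N   >
      [0,1] "every" : ((S\NP)/N)/PP
      [1,3] PP   >
        [1,2] "found" : PP/NP
        [2,3] "river" : NP
    [3,5] N   <
      [3,4] "a" : N\PP
      [4,5] "gave" : N\(N\PP)
  [5,6] "plan" : S\(S\NP)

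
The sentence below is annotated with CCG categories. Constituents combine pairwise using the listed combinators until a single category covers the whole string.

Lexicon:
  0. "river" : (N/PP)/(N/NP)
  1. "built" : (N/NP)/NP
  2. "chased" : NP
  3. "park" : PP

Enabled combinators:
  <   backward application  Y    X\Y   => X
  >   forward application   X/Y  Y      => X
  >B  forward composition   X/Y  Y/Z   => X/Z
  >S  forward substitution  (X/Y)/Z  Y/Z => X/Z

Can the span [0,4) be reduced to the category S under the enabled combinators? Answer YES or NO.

NO

(N/PP)/(N/NP) (N/NP)/NP NP PP
CKY chart[0,4] = {N}; S ∉ chart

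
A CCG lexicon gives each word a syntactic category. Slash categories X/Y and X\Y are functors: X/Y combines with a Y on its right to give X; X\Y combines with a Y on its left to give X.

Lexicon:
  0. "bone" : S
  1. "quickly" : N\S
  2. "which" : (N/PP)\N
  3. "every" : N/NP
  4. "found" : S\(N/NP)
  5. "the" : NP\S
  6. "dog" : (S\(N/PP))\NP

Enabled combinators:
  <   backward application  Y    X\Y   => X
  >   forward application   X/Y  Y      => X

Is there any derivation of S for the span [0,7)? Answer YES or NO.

YES

[0,7] S   <
  [0,3] N/PP   <
    [0,2] N   <
      [0,1] "bone" : S
      [1,2] "quickly" : N\S
    [2,3] "which" : (N/PP)\N
  [3,7] S\(N/PP)   <
    [3,6] NP   <
      [3,5] S   <
        [3,4] "every" : N/NP
        [4,5] "found" : S\(N/NP)
      [5,6] "the" : NP\S
    [6,7] "dog" : (S\(N/PP))\NP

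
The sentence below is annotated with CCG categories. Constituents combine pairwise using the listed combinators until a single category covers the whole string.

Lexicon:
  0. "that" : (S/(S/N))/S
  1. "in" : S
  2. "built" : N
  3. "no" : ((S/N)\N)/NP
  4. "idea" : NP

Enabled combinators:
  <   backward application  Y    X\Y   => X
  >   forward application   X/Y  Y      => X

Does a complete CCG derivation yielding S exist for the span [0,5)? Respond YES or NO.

YES

[0,5] S   >
  [0,2] S/(S/N)   >
    [0,1] "that" : (S/(S/N))/S
    [1,2] "in" : S
  [2,5] S/N   <
    [2,3] "built" : N
    [3,5] (S/N)\N   >
      [3,4] "no" : ((S/N)\N)/NP
      [4,5] "idea" : NP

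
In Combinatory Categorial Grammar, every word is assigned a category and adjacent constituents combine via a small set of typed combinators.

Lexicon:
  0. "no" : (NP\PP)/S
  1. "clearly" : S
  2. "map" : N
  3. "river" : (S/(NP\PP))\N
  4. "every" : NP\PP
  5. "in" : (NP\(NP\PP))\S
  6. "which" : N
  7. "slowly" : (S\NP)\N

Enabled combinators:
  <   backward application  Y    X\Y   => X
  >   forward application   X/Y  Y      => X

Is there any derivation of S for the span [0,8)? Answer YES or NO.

[0,8] S   <
  [0,6] NP   <
    [0,2] NP\PP   >
      [0,1] "no" : (NP\PP)/S
      [1,2] "clearly" : S
    [2,6] NP\(NP\PP)   <
      [2,5] S   >
        [2,4] S/(NP\PP)   <
          [2,3] "map" : N
          [3,4] "river" : (S/(NP\PP))\N
        [4,5] "every" : NP\PP
      [5,6] "in" : (NP\(NP\PP))\S
  [6,8] S\NP   <
    [6,7] "which" : N
    [7,8] "slowly" : (S\NP)\N

YES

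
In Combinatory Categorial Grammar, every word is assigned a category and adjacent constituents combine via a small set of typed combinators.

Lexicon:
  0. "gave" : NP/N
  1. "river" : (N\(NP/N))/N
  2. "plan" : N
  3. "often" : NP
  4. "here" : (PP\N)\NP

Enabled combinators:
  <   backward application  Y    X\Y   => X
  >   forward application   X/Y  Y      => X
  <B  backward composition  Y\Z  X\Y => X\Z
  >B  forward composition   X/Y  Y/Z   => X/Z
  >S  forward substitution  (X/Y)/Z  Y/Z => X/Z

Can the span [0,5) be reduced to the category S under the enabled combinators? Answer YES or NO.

NP/N (N\(NP/N))/N N NP (PP\N)\NP
CKY chart[0,5] = {PP}; S ∉ chart

NO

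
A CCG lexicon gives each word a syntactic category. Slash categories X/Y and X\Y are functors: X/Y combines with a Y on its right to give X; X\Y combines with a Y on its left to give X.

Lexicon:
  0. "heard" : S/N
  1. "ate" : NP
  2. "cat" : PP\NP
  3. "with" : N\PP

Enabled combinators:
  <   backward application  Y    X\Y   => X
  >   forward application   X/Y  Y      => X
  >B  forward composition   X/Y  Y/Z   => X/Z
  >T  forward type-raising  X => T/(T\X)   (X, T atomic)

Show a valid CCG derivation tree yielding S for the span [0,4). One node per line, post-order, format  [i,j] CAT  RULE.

[0,1] S/N  lex  "heard"
[1,2] NP  lex  "ate"
[2,3] PP\NP  lex  "cat"
[1,3] PP  <  k=2
[3,4] N\PP  lex  "with"
[1,4] N  <  k=3
[0,4] S  >  k=1

[0,4] S   >
  [0,1] "heard" : S/N
  [1,4] N   <
    [1,3] PP   <
      [1,2] "ate" : NP
      [2,3] "cat" : PP\NP
    [3,4] "with" : N\PP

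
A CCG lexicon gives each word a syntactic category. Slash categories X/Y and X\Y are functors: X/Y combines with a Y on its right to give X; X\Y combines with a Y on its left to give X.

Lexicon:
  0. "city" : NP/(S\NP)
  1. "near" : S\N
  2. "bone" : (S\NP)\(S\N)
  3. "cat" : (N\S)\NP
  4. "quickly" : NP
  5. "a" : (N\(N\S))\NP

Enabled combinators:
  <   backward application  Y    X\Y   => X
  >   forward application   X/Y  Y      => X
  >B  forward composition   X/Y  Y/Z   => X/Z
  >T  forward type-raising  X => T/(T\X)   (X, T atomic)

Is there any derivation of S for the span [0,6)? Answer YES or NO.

NO

NP/(S\NP) S\N (S\NP)\(S\N) (N\S)\NP NP (N\(N\S))\NP
CKY chart[0,6] = {N, N/(N\N), NP/(NP\N), PP/(PP\N), S/(S\N)}; S ∉ chart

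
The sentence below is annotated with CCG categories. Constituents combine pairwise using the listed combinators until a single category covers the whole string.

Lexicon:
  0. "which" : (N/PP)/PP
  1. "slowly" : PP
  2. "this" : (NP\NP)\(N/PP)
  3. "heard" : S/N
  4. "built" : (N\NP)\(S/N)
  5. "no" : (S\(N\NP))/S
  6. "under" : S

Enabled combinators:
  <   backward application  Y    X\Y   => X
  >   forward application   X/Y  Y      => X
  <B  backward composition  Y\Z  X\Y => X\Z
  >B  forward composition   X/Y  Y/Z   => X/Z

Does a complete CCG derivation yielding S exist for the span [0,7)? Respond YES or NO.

YES

[0,7] S   <
  [0,5] N\NP   <B
    [0,3] NP\NP   <
      [0,2] N/PP   >
        [0,1] "which" : (N/PP)/PP
        [1,2] "slowly" : PP
      [2,3] "this" : (NP\NP)\(N/PP)
    [3,5] N\NP   <
      [3,4] "heard" : S/N
      [4,5] "built" : (N\NP)\(S/N)
  [5,7] S\(N\NP)   >
    [5,6] "no" : (S\(N\NP))/S
    [6,7] "under" : S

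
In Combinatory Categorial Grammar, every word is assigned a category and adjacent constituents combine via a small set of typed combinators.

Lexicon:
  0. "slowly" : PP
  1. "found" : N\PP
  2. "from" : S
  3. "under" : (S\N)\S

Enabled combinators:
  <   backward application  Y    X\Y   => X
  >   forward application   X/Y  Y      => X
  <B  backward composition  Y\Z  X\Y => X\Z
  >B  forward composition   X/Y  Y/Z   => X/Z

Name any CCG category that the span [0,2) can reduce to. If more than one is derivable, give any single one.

N

[0,4] S   <
  [0,2] N   <
    [0,1] "slowly" : PP
    [1,2] "found" : N\PP
  [2,4] S\N   <
    [2,3] "from" : S
    [3,4] "under" : (S\N)\S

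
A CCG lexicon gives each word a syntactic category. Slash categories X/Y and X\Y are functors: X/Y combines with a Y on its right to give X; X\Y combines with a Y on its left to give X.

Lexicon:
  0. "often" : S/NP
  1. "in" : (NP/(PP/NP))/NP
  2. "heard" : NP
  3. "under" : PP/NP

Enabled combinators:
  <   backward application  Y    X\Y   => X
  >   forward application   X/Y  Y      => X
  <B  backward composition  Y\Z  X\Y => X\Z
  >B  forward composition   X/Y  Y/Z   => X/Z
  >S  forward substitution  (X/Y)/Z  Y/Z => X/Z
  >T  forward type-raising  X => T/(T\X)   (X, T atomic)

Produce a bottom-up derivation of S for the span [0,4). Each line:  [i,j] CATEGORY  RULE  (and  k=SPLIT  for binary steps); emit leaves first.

[0,4] S   >
  [0,1] "often" : S/NP
  [1,4] NP   >
    [1,3] NP/(PP/NP)   >
      [1,2] "in" : (NP/(PP/NP))/NP
      [2,3] "heard" : NP
    [3,4] "under" : PP/NP

[0,1] S/NP  lex  "often"
[1,2] (NP/(PP/NP))/NP  lex  "in"
[2,3] NP  lex  "heard"
[1,3] NP/(PP/NP)  >  k=2
[3,4] PP/NP  lex  "under"
[1,4] NP  >  k=3
[0,4] S  >  k=1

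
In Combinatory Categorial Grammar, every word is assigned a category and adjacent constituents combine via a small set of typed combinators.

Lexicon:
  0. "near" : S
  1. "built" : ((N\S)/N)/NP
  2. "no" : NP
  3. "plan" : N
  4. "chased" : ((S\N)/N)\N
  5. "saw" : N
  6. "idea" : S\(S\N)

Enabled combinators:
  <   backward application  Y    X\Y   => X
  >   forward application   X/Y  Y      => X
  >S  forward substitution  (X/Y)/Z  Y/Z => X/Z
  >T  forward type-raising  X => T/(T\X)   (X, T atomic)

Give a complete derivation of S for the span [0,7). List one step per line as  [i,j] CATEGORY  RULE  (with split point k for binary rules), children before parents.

[0,7] S   <
  [0,6] S\N   >
    [0,5] (S\N)/N   <
      [0,4] N   <
        [0,1] "near" : S
        [1,4] N\S   >
          [1,3] (N\S)/N   >
            [1,2] "built" : ((N\S)/N)/NP
            [2,3] "no" : NP
          [3,4] "plan" : N
      [4,5] "chased" : ((S\N)/N)\N
    [5,6] "saw" : N
  [6,7] "idea" : S\(S\N)

[0,1] S  lex  "near"
[1,2] ((N\S)/N)/NP  lex  "built"
[2,3] NP  lex  "no"
[1,3] (N\S)/N  >  k=2
[3,4] N  lex  "plan"
[1,4] N\S  >  k=3
[0,4] N  <  k=1
[4,5] ((S\N)/N)\N  lex  "chased"
[0,5] (S\N)/N  <  k=4
[5,6] N  lex  "saw"
[0,6] S\N  >  k=5
[6,7] S\(S\N)  lex  "idea"
[0,7] S  <  k=6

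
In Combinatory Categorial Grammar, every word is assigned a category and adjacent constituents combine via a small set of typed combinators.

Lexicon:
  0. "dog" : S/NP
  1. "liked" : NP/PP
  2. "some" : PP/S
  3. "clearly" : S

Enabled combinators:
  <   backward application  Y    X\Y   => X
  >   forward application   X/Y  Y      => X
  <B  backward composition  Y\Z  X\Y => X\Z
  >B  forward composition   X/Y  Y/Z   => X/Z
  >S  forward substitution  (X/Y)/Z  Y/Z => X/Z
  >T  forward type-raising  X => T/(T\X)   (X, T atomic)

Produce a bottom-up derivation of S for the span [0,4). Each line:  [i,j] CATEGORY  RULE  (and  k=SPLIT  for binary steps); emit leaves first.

[0,1] S/NP  lex  "dog"
[1,2] NP/PP  lex  "liked"
[0,2] S/PP  >B  k=1
[2,3] PP/S  lex  "some"
[3,4] S  lex  "clearly"
[2,4] PP  >  k=3
[0,4] S  >  k=2

[0,4] S   >
  [0,2] S/PP   >B
    [0,1] "dog" : S/NP
    [1,2] "liked" : NP/PP
  [2,4] PP   >
    [2,3] "some" : PP/S
    [3,4] "clearly" : S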